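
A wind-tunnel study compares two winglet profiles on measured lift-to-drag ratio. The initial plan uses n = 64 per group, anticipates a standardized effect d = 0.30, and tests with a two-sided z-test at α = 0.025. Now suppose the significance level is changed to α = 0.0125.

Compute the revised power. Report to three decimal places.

Power ≈ 0.212

δ = d·√(n/2) = 0.30 × √(64/2) = 1.6971 (unchanged). New critical value: z_{0.0063} = 2.498.
Revised power = Φ(δ − 2.498) + Φ(−δ − 2.498) = Φ(-0.801) + Φ(-4.195) = 0.2117 + 0.0000 = 0.2117.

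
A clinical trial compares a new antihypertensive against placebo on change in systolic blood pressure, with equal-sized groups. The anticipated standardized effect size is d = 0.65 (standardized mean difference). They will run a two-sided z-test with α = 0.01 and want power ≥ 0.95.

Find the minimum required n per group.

n = 85 per group

Set Φ(δ − 2.576) = 0.95; then δ − 2.576 = Φ⁻¹(0.95) = 1.645, giving δ = 4.221.
(For δ > 0 the lower-tail rejection region contributes negligibly to power, so the one-term inversion is standard.)
δ = d·√(n/2) ⇒ n = 2(δ/d)² = 2 × (4.221 / 0.65)² = 84.33.
Rounding up, n = 85 per group.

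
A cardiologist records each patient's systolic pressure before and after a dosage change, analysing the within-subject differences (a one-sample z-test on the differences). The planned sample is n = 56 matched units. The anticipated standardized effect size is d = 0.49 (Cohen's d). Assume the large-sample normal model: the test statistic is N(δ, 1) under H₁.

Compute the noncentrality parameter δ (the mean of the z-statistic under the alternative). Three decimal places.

The noncentrality parameter scales effect size by the design's sample-size factor: δ = d·√n = 0.49 × √56 = 3.6668

δ ≈ 3.667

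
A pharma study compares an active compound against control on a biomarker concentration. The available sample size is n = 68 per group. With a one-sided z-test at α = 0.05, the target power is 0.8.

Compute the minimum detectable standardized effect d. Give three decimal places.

Required noncentrality: δ = z_{0.05} + z_{0.20} = 1.645 + 0.842 = 2.486.
δ = d·√(n/2) ⇒ d = δ/√(n/2) = 2.486/√(68/2) = 0.4264.

d ≈ 0.426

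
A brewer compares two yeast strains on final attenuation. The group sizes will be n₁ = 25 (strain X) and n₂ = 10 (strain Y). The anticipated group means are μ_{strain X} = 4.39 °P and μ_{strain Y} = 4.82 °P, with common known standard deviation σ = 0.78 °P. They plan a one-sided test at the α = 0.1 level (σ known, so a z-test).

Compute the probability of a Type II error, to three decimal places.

β ≈ 0.424

Standardized effect: d = |μ_{strain X} − μ_{strain Y}| / σ = |4.39 − 4.82| / 0.78 = 0.5513
Noncentrality parameter: δ = d / √(1/n₁ + 1/n₂) = 0.5513 / √(1/25 + 1/10) = 1.4734
Critical value for a one-sided test at α = 0.1: z_α = 1.282.
Power = Φ(δ − 1.282) = Φ(0.192) = 0.5761.
Type II error: β = 1 − power = 1 − 0.5761 = 0.4239.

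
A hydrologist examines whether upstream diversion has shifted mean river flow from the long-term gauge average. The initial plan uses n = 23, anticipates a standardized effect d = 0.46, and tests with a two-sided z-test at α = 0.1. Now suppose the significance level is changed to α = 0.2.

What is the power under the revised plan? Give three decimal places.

δ = d·√n = 0.46 × √23 = 2.2061 (unchanged). New critical value: z_{0.1} = 1.282.
Revised power = Φ(δ − 1.282) + Φ(−δ − 1.282) = Φ(0.925) + Φ(-3.488) = 0.8224 + 0.0002 = 0.8226.

Power ≈ 0.823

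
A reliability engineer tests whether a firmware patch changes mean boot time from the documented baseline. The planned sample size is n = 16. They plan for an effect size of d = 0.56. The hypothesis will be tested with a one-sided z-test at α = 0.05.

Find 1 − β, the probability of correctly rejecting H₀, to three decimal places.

Noncentrality parameter: δ = d·√n = 0.56 × √16 = 2.2400
Critical value for a one-sided test at α = 0.05: z_α = 1.645.
Power = P(Z > 1.645 − δ) = Φ(0.595) = 0.7241.

Power ≈ 0.724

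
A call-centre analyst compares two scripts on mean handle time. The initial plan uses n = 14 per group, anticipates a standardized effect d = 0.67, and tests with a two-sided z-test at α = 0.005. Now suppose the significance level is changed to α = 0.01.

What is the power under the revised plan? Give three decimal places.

δ = d·√(n/2) = 0.67 × √(14/2) = 1.7727 (unchanged). New critical value: z_{0.005} = 2.576.
Revised power = Φ(δ − 2.576) + Φ(−δ − 2.576) = Φ(-0.803) + Φ(-4.348) = 0.2109 + 0.0000 = 0.2109.

Power ≈ 0.211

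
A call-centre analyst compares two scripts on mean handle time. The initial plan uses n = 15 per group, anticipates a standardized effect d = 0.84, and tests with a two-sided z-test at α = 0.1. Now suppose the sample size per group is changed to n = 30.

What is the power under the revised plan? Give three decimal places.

With n = 30 per group: δ = d·√(n/2) = 0.84 × √(30/2) = 3.2533. Critical value z_{0.05} = 1.645.
Revised power = Φ(δ − 1.645) + Φ(−δ − 1.645) = Φ(1.608) + Φ(-4.898) = 0.9461 + 0.0000 = 0.9461.

Power ≈ 0.946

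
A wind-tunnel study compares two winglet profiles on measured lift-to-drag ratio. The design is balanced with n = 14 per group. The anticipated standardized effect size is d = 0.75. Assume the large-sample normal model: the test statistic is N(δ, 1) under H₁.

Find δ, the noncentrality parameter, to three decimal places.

The noncentrality parameter scales effect size by the design's sample-size factor: δ = d·√(n/2) = 0.75 × √(14/2) = 1.9843

δ ≈ 1.984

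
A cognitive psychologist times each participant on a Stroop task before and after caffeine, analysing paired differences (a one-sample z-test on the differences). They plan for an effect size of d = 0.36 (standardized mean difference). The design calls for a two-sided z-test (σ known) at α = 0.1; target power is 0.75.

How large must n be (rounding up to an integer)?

For power 0.75 need Φ(δ − z_{0.05}) = 0.75, so δ = z_{0.05} + z_{0.25} = 1.645 + 0.674 = 2.319.
(The Φ(−δ − z_{α/2}) term is vanishingly small for δ > 0 and is dropped in the standard sample-size formula.)
δ = d·√n ⇒ n = (δ/d)² = (2.319 / 0.36)² = 41.51.
Rounding up, n = 42.

n = 42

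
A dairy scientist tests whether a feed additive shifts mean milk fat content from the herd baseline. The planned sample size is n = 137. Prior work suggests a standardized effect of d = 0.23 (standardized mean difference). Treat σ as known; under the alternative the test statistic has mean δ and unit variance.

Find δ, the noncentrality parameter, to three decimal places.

δ = d·√n = 0.23 × √137 = 2.6921

δ ≈ 2.692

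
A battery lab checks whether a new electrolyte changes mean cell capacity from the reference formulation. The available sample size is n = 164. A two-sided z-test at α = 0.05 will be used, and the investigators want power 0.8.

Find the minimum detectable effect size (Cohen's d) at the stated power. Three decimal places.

d ≈ 0.219

Required noncentrality: δ = z_{0.025} + z_{0.20} = 1.960 + 0.842 = 2.802.
(Lower-tail contribution to power is negligible for δ > 0.)
δ = d·√n ⇒ d = δ/√n = 2.802/√164 = 0.2188.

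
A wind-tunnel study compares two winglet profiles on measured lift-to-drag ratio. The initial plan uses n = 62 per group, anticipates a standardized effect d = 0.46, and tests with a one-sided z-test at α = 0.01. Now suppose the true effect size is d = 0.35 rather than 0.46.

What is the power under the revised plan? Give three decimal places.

Power ≈ 0.353

With d = 0.35: δ = d·√(n/2) = 0.35 × √(62/2) = 1.9487. Critical value z_{0.01} = 2.326.
Revised power = Φ(δ − 2.326) = Φ(-0.378) = 0.3529.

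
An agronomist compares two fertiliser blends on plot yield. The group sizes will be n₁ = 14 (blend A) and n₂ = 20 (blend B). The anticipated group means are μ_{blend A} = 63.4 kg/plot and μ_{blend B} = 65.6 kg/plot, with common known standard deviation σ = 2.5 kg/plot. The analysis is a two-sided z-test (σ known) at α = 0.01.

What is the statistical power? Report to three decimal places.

Standardized effect: d = |μ_{blend A} − μ_{blend B}| / σ = |63.4 − 65.6| / 2.5 = 0.8800
Noncentrality parameter: δ = d / √(1/n₁ + 1/n₂) = 0.8800 / √(1/14 + 1/20) = 2.5254
Critical value for a two-sided test at α = 0.01: z_{α/2} = 2.576.
Power = Φ(δ − 2.576) + Φ(−δ − 2.576) = Φ(-0.050) + Φ(-5.101) = 0.4799 + 0.0000 = 0.4799.

Power ≈ 0.480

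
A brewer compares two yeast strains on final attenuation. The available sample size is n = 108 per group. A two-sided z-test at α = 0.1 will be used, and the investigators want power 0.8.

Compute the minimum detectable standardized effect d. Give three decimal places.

Need Φ(δ − 1.645) = 0.8, so δ = 1.645 + 0.842 = 2.486.
(The second rejection-region term Φ(−δ − z_{α/2}) is negligible and dropped.)
δ = d·√(n/2) ⇒ d = δ/√(n/2) = 2.486/√(108/2) = 0.3384.

d ≈ 0.338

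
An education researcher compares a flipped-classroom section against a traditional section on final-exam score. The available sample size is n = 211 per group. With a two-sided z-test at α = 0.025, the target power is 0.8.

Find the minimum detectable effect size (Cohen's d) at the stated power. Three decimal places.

Need Φ(δ − 2.241) = 0.8, so δ = 2.241 + 0.842 = 3.083.
(Lower-tail contribution to power is negligible for δ > 0.)
δ = d·√(n/2) ⇒ d = δ/√(n/2) = 3.083/√(211/2) = 0.3002.

d ≈ 0.300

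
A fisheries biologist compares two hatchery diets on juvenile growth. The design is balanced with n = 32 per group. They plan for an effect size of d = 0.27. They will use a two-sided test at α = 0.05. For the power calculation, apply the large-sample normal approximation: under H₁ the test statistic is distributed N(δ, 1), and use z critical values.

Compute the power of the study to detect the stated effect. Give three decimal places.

Power ≈ 0.191

Noncentrality parameter: δ = d·√(n/2) = 0.27 × √(32/2) = 1.0800
Critical value for a two-sided test at α = 0.05: z_{α/2} = 1.960.
Power = Φ(δ − 1.960) + Φ(−δ − 1.960) = Φ(-0.880) + Φ(-3.040) = 0.1894 + 0.0012 = 0.1906.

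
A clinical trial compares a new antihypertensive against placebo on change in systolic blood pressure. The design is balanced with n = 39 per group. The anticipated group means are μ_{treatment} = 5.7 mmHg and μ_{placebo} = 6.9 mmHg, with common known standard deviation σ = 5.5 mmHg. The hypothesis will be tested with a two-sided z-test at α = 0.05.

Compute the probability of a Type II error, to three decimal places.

Standardized effect: d = |μ_{treatment} − μ_{placebo}| / σ = |5.7 − 6.9| / 5.5 = 0.2182
Noncentrality parameter: δ = d·√(n/2) = 0.2182 × √(39/2) = 0.9635
Critical value for a two-sided test at α = 0.05: z_{α/2} = 1.960.
Power = Φ(δ − 1.960) + Φ(−δ − 1.960) = Φ(-0.996) + Φ(-2.923) = 0.1595 + 0.0017 = 0.1612.
Type II error: β = 1 − power = 1 − 0.1612 = 0.8388.

β ≈ 0.839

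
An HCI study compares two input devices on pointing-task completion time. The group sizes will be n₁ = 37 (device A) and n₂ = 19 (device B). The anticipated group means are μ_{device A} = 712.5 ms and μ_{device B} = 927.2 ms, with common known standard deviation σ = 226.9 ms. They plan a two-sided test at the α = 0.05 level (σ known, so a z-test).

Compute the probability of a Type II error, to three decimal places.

Standardized effect: d = |μ_{device A} − μ_{device B}| / σ = |712.5 − 927.2| / 226.9 = 0.9462
Noncentrality parameter: λ = d / √(1/n₁ + 1/n₂) = 0.9462 / √(1/37 + 1/19) = 3.3526
Critical value for a two-sided test at α = 0.05: z_{α/2} = 1.960.
Power = Φ(λ − 1.960) + Φ(−λ − 1.960) = Φ(1.393) + Φ(-5.313) = 0.9181 + 0.0000 = 0.9181.
Type II error: β = 1 − power = 1 − 0.9181 = 0.0819.

β ≈ 0.082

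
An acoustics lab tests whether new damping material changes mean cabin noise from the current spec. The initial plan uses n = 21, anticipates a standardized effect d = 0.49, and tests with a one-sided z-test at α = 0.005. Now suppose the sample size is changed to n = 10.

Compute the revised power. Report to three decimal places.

With n = 10: δ = d·√n = 0.49 × √10 = 1.5495. Critical value z_{0.005} = 2.576.
Revised power = Φ(δ − 2.576) = Φ(-1.026) = 0.1524.

Power ≈ 0.152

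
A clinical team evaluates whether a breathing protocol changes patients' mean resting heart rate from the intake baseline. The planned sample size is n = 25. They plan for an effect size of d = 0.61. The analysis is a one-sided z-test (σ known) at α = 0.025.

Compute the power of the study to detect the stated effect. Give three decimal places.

Power ≈ 0.862

Noncentrality parameter: δ = d·√n = 0.61 × √25 = 3.0500
Critical value for a one-sided test at α = 0.025: z_α = 1.960.
Power = Φ(δ − 1.960) = Φ(1.090) = 0.8622.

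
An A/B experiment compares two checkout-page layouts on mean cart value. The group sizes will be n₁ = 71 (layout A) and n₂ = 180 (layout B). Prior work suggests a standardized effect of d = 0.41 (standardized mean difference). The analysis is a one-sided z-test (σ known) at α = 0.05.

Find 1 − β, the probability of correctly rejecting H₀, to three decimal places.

Power ≈ 0.900

Noncentrality parameter: δ = d / √(1/n₁ + 1/n₂) = 0.41 / √(1/71 + 1/180) = 2.9256
One-sided α = 0.05 → critical value z_{0.05} = 1.645.
Power = P(Z > 1.645 − δ) = Φ(1.281) = 0.8999.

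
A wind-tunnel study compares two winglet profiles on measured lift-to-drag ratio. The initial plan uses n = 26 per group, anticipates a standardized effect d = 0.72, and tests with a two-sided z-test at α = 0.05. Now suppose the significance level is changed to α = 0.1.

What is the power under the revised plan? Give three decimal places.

δ = d·√(n/2) = 0.72 × √(26/2) = 2.5960 (unchanged). New critical value: z_{0.05} = 1.645.
Revised power = Φ(δ − 1.645) + Φ(−δ − 1.645) = Φ(0.951) + Φ(-4.241) = 0.8292 + 0.0000 = 0.8292.

Power ≈ 0.829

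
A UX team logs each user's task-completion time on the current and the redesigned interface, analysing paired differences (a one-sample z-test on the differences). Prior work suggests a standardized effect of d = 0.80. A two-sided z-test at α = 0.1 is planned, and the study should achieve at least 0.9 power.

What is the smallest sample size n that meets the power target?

Set Φ(δ − 1.645) = 0.9; then δ − 1.645 = Φ⁻¹(0.9) = 1.282, giving δ = 2.926.
(The Φ(−δ − z_{α/2}) term is vanishingly small for δ > 0 and is dropped in the standard sample-size formula.)
δ = d·√n ⇒ n = (δ/d)² = (2.926 / 0.80)² = 13.38.
Rounding up, n = 14.

n = 14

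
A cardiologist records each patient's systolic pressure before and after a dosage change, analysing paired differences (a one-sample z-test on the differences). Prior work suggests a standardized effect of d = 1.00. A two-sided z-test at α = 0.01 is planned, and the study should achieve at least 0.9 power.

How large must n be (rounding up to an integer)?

n = 15

For power 0.9 need Φ(δ − z_{0.005}) = 0.9, so δ = z_{0.005} + z_{0.10} = 2.576 + 1.282 = 3.857.
(For δ > 0 the lower-tail rejection region contributes negligibly to power, so the one-term inversion is standard.)
δ = d·√n ⇒ n = (δ/d)² = (3.857 / 1.00)² = 14.88.
Rounding up, n = 15.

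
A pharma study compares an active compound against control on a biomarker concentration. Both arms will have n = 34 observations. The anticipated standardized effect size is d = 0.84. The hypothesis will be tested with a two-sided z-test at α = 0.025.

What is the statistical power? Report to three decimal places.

Noncentrality parameter: λ = d·√(n/2) = 0.84 × √(34/2) = 3.4634
Critical value for a two-sided test at α = 0.025: z_{α/2} = 2.241.
Power = Φ(λ − 2.241) + Φ(−λ − 2.241) = Φ(1.222) + Φ(-5.705) = 0.8891 + 0.0000 = 0.8891.

Power ≈ 0.889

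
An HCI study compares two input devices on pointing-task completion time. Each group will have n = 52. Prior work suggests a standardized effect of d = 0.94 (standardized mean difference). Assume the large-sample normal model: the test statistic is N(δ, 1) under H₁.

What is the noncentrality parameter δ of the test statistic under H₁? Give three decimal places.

δ = d·√(n/2) = 0.94 × √(52/2) = 4.7931

δ ≈ 4.793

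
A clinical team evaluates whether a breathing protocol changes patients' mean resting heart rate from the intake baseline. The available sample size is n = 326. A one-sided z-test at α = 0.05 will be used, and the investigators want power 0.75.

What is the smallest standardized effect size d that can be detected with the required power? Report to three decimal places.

Need Φ(δ − 1.645) = 0.75, so δ = 1.645 + 0.674 = 2.319.
δ = d·√n ⇒ d = δ/√n = 2.319/√326 = 0.1285.

d ≈ 0.128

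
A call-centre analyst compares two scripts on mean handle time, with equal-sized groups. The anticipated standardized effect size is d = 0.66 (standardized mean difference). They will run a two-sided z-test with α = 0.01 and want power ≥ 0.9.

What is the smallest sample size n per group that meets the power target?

For power 0.9 need Φ(δ − z_{0.005}) = 0.9, so δ = z_{0.005} + z_{0.10} = 2.576 + 1.282 = 3.857.
(The Φ(−δ − z_{α/2}) term is vanishingly small for δ > 0 and is dropped in the standard sample-size formula.)
δ = d·√(n/2) ⇒ n = 2(δ/d)² = 2 × (3.857 / 0.66)² = 68.32.
Round up to the next whole unit.

n = 69 per group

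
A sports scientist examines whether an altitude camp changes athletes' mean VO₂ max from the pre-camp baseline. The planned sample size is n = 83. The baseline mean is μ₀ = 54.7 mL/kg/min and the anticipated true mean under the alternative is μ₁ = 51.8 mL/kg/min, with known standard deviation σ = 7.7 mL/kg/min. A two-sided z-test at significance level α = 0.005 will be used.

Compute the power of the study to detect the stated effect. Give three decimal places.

Power ≈ 0.734

Standardized effect: d = |μ₁ − μ₀| / σ = |51.8 − 54.7| / 7.7 = 0.3766
Noncentrality parameter: δ = d·√n = 0.3766 × √83 = 3.4312
Two-sided α = 0.005 → critical value z_{0.0025} = 2.807.
Power = Φ(δ − 2.807) + Φ(−δ − 2.807) = Φ(0.624) + Φ(-6.238) = 0.7337 + 0.0000 = 0.7337.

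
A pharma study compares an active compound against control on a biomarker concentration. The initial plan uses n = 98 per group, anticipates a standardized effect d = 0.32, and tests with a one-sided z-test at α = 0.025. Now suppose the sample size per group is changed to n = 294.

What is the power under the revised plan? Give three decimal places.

With n = 294 per group: δ = d·√(n/2) = 0.32 × √(294/2) = 3.8798. Critical value z_{0.025} = 1.960.
Revised power = P(Z > 1.960 − δ) = Φ(1.920) = 0.9726.

Power ≈ 0.973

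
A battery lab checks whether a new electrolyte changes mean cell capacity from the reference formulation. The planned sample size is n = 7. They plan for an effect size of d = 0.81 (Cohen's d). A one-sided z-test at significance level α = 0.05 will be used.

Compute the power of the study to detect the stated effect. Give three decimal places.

Power ≈ 0.691

Noncentrality parameter: δ = d·√n = 0.81 × √7 = 2.1431
Critical value for a one-sided test at α = 0.05: z_α = 1.645.
Power = P(Z > 1.645 − δ) = Φ(0.498) = 0.6908.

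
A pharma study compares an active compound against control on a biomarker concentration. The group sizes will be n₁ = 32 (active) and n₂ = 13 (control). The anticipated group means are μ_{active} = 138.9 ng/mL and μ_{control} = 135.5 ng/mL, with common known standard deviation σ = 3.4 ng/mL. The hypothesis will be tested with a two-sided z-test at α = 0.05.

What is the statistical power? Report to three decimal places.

Power ≈ 0.860

Standardized effect: d = |μ_{active} − μ_{control}| / σ = |138.9 − 135.5| / 3.4 = 1.0000
Noncentrality parameter: δ = d / √(1/n₁ + 1/n₂) = 1.0000 / √(1/32 + 1/13) = 3.0405
Two-sided α = 0.05 → critical value z_{0.025} = 1.960.
Power = Φ(δ − 1.960) + Φ(−δ − 1.960) = Φ(1.081) + Φ(-5.000) = 0.8600 + 0.0000 = 0.8600.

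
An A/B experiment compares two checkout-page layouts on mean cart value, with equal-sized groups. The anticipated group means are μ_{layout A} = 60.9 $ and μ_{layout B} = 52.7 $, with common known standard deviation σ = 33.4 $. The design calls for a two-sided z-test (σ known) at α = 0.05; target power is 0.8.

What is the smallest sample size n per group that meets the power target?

n = 261 per group

Standardized effect: d = |μ_{layout A} − μ_{layout B}| / σ = |60.9 − 52.7| / 33.4 = 0.2455
For power 0.8 need Φ(δ − z_{0.025}) = 0.8, so δ = z_{0.025} + z_{0.20} = 1.960 + 0.842 = 2.802.
(The Φ(−δ − z_{α/2}) term is vanishingly small for δ > 0 and is dropped in the standard sample-size formula.)
δ = d·√(n/2) ⇒ n = 2(δ/d)² = 2 × (2.802 / 0.2455)² = 260.44.
Round up to the next whole unit.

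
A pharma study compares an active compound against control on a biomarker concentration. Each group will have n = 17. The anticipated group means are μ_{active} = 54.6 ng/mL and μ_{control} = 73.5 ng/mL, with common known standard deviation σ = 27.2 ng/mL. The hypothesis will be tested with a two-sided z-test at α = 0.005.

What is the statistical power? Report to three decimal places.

Standardized effect: d = |μ_{active} − μ_{control}| / σ = |54.6 − 73.5| / 27.2 = 0.6949
Noncentrality parameter: δ = d·√(n/2) = 0.6949 × √(17/2) = 2.0258
Critical value for a two-sided test at α = 0.005: z_{α/2} = 2.807.
Power = Φ(δ − 2.807) + Φ(−δ − 2.807) = Φ(-0.781) + Φ(-4.833) = 0.2173 + 0.0000 = 0.2173.

Power ≈ 0.217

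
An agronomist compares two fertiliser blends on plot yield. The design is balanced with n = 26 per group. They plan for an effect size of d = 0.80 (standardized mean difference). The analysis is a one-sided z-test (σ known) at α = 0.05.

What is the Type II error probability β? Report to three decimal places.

Noncentrality parameter: δ = d·√(n/2) = 0.80 × √(26/2) = 2.8844
Critical value for a one-sided test at α = 0.05: z_α = 1.645.
Power = Φ(δ − 1.645) = Φ(1.240) = 0.8924.
Type II error: β = 1 − power = 1 − 0.8924 = 0.1076.

β ≈ 0.108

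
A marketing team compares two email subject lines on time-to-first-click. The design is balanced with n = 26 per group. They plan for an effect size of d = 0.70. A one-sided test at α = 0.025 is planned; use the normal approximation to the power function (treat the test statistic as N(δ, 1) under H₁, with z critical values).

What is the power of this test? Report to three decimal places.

Noncentrality parameter: λ = d·√(n/2) = 0.70 × √(26/2) = 2.5239
One-sided α = 0.025 → critical value z_{0.025} = 1.960.
Power = Φ(λ − 1.960) = Φ(0.564) = 0.7136.

Power ≈ 0.714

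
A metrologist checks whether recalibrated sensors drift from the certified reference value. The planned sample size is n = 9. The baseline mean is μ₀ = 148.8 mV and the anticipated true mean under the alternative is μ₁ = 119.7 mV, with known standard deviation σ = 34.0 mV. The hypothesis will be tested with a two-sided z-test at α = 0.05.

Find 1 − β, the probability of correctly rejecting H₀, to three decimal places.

Power ≈ 0.728

Standardized effect: d = |μ₁ − μ₀| / σ = |119.7 − 148.8| / 34.0 = 0.8559
Noncentrality parameter: δ = d·√n = 0.8559 × √9 = 2.5676
Critical value for a two-sided test at α = 0.05: z_{α/2} = 1.960.
Power = Φ(δ − 1.960) + Φ(−δ − 1.960) = Φ(0.608) + Φ(-4.528) = 0.7283 + 0.0000 = 0.7283.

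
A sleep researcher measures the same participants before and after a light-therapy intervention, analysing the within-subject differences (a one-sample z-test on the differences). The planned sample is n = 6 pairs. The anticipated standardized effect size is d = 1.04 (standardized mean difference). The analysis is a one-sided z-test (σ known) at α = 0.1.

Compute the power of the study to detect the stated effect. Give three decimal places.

Noncentrality parameter: δ = d·√n = 1.04 × √6 = 2.5475
Critical value for a one-sided test at α = 0.1: z_α = 1.282.
Power = P(Z > 1.282 − δ) = Φ(1.266) = 0.8972.

Power ≈ 0.897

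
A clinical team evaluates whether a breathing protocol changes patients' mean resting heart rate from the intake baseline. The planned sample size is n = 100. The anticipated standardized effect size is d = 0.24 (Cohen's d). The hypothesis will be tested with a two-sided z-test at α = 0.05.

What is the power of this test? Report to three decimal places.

Noncentrality parameter: δ = d·√n = 0.24 × √100 = 2.4000
Critical value for a two-sided test at α = 0.05: z_{α/2} = 1.960.
Power = Φ(δ − 1.960) + Φ(−δ − 1.960) = Φ(0.440) + Φ(-4.360) = 0.6700 + 0.0000 = 0.6701.

Power ≈ 0.670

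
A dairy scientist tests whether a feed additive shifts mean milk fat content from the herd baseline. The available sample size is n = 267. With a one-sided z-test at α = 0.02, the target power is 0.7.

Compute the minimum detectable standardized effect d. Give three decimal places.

Required noncentrality: δ = z_{0.02} + z_{0.30} = 2.054 + 0.524 = 2.578.
δ = d·√n ⇒ d = δ/√n = 2.578/√267 = 0.1578.

d ≈ 0.158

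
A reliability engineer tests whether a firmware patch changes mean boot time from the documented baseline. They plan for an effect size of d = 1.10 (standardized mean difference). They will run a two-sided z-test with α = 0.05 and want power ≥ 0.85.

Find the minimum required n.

n = 8

For power 0.85 need Φ(δ − z_{0.025}) = 0.85, so δ = z_{0.025} + z_{0.15} = 1.960 + 1.036 = 2.996.
(For δ > 0 the lower-tail rejection region contributes negligibly to power, so the one-term inversion is standard.)
δ = d·√n ⇒ n = (δ/d)² = (2.996 / 1.10)² = 7.42.
Round up to the next whole unit.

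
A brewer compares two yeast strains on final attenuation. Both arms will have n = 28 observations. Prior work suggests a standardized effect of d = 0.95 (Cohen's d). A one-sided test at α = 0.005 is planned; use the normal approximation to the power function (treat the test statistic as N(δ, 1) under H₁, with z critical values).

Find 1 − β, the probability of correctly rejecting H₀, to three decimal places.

Power ≈ 0.836

Noncentrality parameter: δ = d·√(n/2) = 0.95 × √(28/2) = 3.5546
Critical value for a one-sided test at α = 0.005: z_α = 2.576.
Power = P(Z > 2.576 − δ) = Φ(0.979) = 0.8361.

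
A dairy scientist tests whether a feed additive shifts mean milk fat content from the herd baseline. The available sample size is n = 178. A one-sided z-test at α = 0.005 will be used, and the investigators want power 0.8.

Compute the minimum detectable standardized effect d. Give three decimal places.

Need Φ(δ − 2.576) = 0.8, so δ = 2.576 + 0.842 = 3.417.
δ = d·√n ⇒ d = δ/√n = 3.417/√178 = 0.2561.

d ≈ 0.256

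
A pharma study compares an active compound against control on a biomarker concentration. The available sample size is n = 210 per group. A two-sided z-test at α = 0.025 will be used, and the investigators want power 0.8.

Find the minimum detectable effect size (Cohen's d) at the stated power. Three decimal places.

d ≈ 0.301

Need Φ(δ − 2.241) = 0.8, so δ = 2.241 + 0.842 = 3.083.
(The second rejection-region term Φ(−δ − z_{α/2}) is negligible and dropped.)
δ = d·√(n/2) ⇒ d = δ/√(n/2) = 3.083/√(210/2) = 0.3009.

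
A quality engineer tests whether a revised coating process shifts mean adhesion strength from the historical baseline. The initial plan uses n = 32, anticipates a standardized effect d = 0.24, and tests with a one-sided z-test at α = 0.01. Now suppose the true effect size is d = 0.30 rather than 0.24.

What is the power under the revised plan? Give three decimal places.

Power ≈ 0.265

With d = 0.30: δ = d·√n = 0.30 × √32 = 1.6971. Critical value z_{0.01} = 2.326.
Revised power = Φ(δ − 2.326) = Φ(-0.629) = 0.2646.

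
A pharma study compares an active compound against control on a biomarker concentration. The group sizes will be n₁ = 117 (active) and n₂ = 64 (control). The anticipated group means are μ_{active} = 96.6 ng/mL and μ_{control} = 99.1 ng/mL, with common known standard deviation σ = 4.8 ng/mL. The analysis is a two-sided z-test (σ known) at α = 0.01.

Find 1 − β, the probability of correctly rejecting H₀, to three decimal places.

Power ≈ 0.781

Standardized effect: d = |μ_{active} − μ_{control}| / σ = |96.6 − 99.1| / 4.8 = 0.5208
Noncentrality parameter: λ = d / √(1/n₁ + 1/n₂) = 0.5208 / √(1/117 + 1/64) = 3.3500
Two-sided α = 0.01 → critical value z_{0.005} = 2.576.
Power = Φ(λ − 2.576) + Φ(−λ − 2.576) = Φ(0.774) + Φ(-5.926) = 0.7806 + 0.0000 = 0.7806.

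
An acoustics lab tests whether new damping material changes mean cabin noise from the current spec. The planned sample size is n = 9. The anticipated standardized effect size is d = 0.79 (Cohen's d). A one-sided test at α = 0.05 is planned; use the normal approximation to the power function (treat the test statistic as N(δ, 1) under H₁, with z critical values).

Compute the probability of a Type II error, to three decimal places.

Noncentrality parameter: δ = d·√n = 0.79 × √9 = 2.3700
One-sided α = 0.05 → critical value z_{0.05} = 1.645.
Power = Φ(δ − 1.645) = Φ(0.725) = 0.7658.
Type II error: β = 1 − power = 1 − 0.7658 = 0.2342.

β ≈ 0.234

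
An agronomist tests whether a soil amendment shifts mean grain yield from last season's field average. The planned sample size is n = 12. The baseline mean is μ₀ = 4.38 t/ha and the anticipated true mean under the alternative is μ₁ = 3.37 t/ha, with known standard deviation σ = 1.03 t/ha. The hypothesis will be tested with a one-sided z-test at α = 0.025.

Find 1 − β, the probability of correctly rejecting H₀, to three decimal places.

Power ≈ 0.925

Standardized effect: d = |μ₁ − μ₀| / σ = |3.37 − 4.38| / 1.03 = 0.9806
Noncentrality parameter: δ = d·√n = 0.9806 × √12 = 3.3968
Critical value for a one-sided test at α = 0.025: z_α = 1.960.
Power = Φ(δ − 1.960) = Φ(1.437) = 0.9246.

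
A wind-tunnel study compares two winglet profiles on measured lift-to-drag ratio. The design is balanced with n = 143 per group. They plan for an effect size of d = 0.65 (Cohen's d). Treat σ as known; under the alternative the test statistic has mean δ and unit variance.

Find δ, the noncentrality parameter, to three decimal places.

δ ≈ 5.496

δ = d·√(n/2) = 0.65 × √(143/2) = 5.4962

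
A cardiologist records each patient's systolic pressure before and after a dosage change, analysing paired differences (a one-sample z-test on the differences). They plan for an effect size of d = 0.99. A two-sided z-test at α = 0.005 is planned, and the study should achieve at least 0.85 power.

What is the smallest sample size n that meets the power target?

Set Φ(δ − 2.807) = 0.85; then δ − 2.807 = Φ⁻¹(0.85) = 1.036, giving δ = 3.843.
(Ignoring the negligible lower-tail rejection probability gives the usual closed-form inversion.)
δ = d·√n ⇒ n = (δ/d)² = (3.843 / 0.99)² = 15.07.
Round up to the next whole unit.

n = 16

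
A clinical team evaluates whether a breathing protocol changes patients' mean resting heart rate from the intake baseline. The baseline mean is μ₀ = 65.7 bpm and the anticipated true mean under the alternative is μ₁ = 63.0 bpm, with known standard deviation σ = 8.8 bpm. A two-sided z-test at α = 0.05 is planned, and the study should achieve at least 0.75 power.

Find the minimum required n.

Standardized effect: d = |μ₁ − μ₀| / σ = |63.0 − 65.7| / 8.8 = 0.3068
For power 0.75 need Φ(δ − z_{0.025}) = 0.75, so δ = z_{0.025} + z_{0.25} = 1.960 + 0.674 = 2.634.
(Ignoring the negligible lower-tail rejection probability gives the usual closed-form inversion.)
δ = d·√n ⇒ n = (δ/d)² = (2.634 / 0.3068)² = 73.73.
Round up to the next whole unit.

n = 74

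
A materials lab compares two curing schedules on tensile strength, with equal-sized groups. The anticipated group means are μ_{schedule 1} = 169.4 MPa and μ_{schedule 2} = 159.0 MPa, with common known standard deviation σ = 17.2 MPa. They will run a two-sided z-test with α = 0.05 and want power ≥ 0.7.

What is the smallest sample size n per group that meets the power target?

n = 34 per group

Standardized effect: d = |μ_{schedule 1} − μ_{schedule 2}| / σ = |169.4 − 159.0| / 17.2 = 0.6047
Set Φ(δ − 1.960) = 0.7; then δ − 1.960 = Φ⁻¹(0.7) = 0.524, giving δ = 2.484.
(The Φ(−δ − z_{α/2}) term is vanishingly small for δ > 0 and is dropped in the standard sample-size formula.)
δ = d·√(n/2) ⇒ n = 2(δ/d)² = 2 × (2.484 / 0.6047)² = 33.76.
Round up to the next whole unit.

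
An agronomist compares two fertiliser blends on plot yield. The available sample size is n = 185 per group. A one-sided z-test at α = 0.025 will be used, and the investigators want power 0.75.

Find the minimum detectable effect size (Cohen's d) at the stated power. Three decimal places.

Required noncentrality: δ = z_{0.025} + z_{0.25} = 1.960 + 0.674 = 2.634.
δ = d·√(n/2) ⇒ d = δ/√(n/2) = 2.634/√(185/2) = 0.2739.

d ≈ 0.274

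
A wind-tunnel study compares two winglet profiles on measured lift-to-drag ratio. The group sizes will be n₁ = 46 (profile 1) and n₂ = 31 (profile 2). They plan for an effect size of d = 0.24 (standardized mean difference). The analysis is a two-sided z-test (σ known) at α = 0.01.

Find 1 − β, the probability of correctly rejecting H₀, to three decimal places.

Noncentrality parameter: δ = d / √(1/n₁ + 1/n₂) = 0.24 / √(1/46 + 1/31) = 1.0328
Critical value for a two-sided test at α = 0.01: z_{α/2} = 2.576.
Power = Φ(δ − 2.576) + Φ(−δ − 2.576) = Φ(-1.543) + Φ(-3.609) = 0.0614 + 0.0002 = 0.0616.

Power ≈ 0.062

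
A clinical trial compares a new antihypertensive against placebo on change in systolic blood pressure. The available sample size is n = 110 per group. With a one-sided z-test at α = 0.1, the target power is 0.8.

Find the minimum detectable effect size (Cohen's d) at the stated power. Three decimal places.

Required noncentrality: δ = z_{0.1} + z_{0.20} = 1.282 + 0.842 = 2.123.
δ = d·√(n/2) ⇒ d = δ/√(n/2) = 2.123/√(110/2) = 0.2863.

d ≈ 0.286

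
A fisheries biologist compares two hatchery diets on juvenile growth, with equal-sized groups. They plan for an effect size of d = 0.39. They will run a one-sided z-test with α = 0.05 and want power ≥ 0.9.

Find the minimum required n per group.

n = 113 per group

Set Φ(δ − 1.645) = 0.9; then δ − 1.645 = Φ⁻¹(0.9) = 1.282, giving δ = 2.926.
δ = d·√(n/2) ⇒ n = 2(δ/d)² = 2 × (2.926 / 0.39)² = 112.61.
Round up to the next whole unit.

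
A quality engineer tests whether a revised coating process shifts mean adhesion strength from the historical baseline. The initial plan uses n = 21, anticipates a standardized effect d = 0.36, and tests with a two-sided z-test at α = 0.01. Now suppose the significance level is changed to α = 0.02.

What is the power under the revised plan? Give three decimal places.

δ = d·√n = 0.36 × √21 = 1.6497 (unchanged). New critical value: z_{0.01} = 2.326.
Revised power = Φ(δ − 2.326) + Φ(−δ − 2.326) = Φ(-0.677) + Φ(-3.976) = 0.2493 + 0.0000 = 0.2494.

Power ≈ 0.249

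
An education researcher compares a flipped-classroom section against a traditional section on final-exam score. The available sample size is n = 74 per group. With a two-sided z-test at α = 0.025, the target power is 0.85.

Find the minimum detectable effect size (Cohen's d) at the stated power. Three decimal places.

d ≈ 0.539

Need Φ(δ − 2.241) = 0.85, so δ = 2.241 + 1.036 = 3.278.
(The second rejection-region term Φ(−δ − z_{α/2}) is negligible and dropped.)
δ = d·√(n/2) ⇒ d = δ/√(n/2) = 3.278/√(74/2) = 0.5389.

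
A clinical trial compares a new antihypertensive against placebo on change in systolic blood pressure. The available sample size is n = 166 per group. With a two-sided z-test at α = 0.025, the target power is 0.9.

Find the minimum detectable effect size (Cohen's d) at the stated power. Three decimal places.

Need Φ(δ − 2.241) = 0.9, so δ = 2.241 + 1.282 = 3.523.
(Lower-tail contribution to power is negligible for δ > 0.)
δ = d·√(n/2) ⇒ d = δ/√(n/2) = 3.523/√(166/2) = 0.3867.

d ≈ 0.387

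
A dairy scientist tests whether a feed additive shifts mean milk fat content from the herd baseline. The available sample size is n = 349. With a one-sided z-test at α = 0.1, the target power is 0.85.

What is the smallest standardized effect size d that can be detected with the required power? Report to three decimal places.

d ≈ 0.124

Required noncentrality: δ = z_{0.1} + z_{0.15} = 1.282 + 1.036 = 2.318.
δ = d·√n ⇒ d = δ/√n = 2.318/√349 = 0.1241.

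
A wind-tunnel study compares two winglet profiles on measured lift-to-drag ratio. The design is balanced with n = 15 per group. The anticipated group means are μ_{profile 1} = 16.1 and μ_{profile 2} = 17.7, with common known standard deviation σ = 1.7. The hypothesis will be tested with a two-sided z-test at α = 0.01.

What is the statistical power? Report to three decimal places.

Power ≈ 0.501

Standardized effect: d = |μ_{profile 1} − μ_{profile 2}| / σ = |16.1 − 17.7| / 1.7 = 0.9412
Noncentrality parameter: δ = d·√(n/2) = 0.9412 × √(15/2) = 2.5775
Critical value for a two-sided test at α = 0.01: z_{α/2} = 2.576.
Power = Φ(δ − 2.576) + Φ(−δ − 2.576) = Φ(0.002) + Φ(-5.153) = 0.5007 + 0.0000 = 0.5007.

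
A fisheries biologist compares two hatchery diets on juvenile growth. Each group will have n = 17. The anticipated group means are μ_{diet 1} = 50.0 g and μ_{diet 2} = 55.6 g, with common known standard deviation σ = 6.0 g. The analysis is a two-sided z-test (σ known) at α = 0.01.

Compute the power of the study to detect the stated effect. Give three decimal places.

Standardized effect: d = |μ_{diet 1} − μ_{diet 2}| / σ = |50.0 − 55.6| / 6.0 = 0.9333
Noncentrality parameter: δ = d·√(n/2) = 0.9333 × √(17/2) = 2.7211
Two-sided α = 0.01 → critical value z_{0.005} = 2.576.
Power = Φ(δ − 2.576) + Φ(−δ − 2.576) = Φ(0.145) + Φ(-5.297) = 0.5578 + 0.0000 = 0.5578.

Power ≈ 0.558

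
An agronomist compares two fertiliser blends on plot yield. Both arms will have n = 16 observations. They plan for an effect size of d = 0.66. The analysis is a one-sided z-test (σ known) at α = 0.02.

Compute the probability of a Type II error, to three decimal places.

Noncentrality parameter: δ = d·√(n/2) = 0.66 × √(16/2) = 1.8668
One-sided α = 0.02 → critical value z_{0.02} = 2.054.
Power = P(Z > 2.054 − δ) = Φ(-0.187) = 0.4258.
Type II error: β = 1 − power = 1 − 0.4258 = 0.5742.

β ≈ 0.574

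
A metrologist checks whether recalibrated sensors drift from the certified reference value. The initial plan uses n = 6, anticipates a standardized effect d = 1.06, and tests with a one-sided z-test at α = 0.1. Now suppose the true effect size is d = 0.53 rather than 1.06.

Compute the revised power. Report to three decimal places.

With d = 0.53: δ = d·√n = 0.53 × √6 = 1.2982. Critical value z_{0.1} = 1.282.
Revised power = P(Z > 1.282 − δ) = Φ(0.017) = 0.5067.

Power ≈ 0.507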